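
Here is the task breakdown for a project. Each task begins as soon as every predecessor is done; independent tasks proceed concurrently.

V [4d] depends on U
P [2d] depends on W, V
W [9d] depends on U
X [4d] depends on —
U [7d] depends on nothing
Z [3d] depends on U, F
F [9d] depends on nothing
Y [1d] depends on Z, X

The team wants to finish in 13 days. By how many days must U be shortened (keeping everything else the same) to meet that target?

5

Current finish: 18 days; target: 13.
U is on every critical path, so each day cut from U cuts the finish by one (this holds down to a finish of 13).
Need 18 − 13 = 5 days off U → U becomes 2 days, finish becomes 13.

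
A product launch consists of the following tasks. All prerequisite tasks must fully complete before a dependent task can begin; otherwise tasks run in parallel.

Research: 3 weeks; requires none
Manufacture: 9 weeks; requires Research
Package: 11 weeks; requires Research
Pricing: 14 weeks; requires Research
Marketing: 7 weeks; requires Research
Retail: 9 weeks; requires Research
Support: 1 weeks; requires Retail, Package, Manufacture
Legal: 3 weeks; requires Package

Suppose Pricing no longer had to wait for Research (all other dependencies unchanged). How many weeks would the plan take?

17

Before: longest chain Research→Package→Legal = 3+11+3 = 17, finish 17.
Without Research→Pricing, Pricing's earliest start moves from 3 to 0.
The longest chain is now Research→Package→Legal = 3+11+3 = 17, so the plan takes 17 weeks.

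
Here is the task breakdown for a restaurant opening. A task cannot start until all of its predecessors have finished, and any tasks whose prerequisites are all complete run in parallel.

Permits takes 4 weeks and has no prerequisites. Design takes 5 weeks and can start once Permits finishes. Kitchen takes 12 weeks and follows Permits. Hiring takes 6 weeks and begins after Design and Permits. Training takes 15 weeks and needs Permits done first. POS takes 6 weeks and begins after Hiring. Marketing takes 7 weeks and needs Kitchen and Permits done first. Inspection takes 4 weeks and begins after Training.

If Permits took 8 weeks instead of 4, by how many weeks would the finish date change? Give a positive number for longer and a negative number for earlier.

Critical path before the change: Permits→Kitchen→Marketing = 4+12+7 = 23 giving 23 weeks.
Permits is on the critical path; changing it to 8 makes that path 27 weeks.
No other chain overtakes it, so the finish is 27 weeks.
Change in finish: 27 − 23 = +4 weeks.

4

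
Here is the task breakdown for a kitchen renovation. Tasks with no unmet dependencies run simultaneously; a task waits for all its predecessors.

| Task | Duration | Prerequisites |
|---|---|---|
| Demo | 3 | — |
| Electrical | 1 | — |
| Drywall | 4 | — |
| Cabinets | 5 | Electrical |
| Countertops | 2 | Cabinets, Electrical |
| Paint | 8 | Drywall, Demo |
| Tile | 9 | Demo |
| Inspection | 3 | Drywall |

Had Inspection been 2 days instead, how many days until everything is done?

Actual critical path: Demo→Tile = 3+9 = 12 ⇒ 12 days.
Inspection is off the critical path — its longest chain is 7 days, giving 5 of slack.
The critical path is still Demo→Tile; finish is now 12 days.

12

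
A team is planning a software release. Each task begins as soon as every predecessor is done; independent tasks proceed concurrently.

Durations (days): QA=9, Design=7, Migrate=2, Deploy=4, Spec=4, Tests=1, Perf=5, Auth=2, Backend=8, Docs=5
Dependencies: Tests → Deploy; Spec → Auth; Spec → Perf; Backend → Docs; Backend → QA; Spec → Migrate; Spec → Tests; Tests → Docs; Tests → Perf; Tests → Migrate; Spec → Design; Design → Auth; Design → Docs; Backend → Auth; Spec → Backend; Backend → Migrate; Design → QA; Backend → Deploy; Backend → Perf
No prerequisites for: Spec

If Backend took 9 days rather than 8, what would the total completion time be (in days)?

22

Actual critical path: Spec→Backend→QA = 4+8+9 = 21 ⇒ 21 days.
Since Backend is critical, the +1 change carries straight to that chain (now 22 days).
No other chain overtakes it, so the finish is 22 days.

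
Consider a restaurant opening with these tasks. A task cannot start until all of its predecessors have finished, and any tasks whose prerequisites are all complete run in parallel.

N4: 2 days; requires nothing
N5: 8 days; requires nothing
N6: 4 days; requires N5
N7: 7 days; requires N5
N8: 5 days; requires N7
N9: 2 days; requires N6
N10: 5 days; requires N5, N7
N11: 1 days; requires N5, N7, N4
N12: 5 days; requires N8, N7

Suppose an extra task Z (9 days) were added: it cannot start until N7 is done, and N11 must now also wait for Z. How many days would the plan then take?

Originally the plan takes 25 days.
With Z inserted, N11 now waits for max(N5, N7, N4, Z).
New critical path: N5→N7→Z→N11 = 8+7+9+1 = 25 ⇒ 25 days.

25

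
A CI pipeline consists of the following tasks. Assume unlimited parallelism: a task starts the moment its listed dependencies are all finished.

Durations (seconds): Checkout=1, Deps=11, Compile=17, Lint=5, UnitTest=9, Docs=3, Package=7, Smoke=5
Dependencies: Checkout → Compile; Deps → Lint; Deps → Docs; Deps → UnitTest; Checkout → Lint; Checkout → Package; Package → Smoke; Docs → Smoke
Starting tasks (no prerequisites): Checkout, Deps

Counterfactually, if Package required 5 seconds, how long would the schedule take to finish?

Baseline: Deps→UnitTest = 11+9 = 20 → 20 seconds.
Package is off the critical path — its longest chain is 13 seconds, giving 7 of slack.
The critical path is still Deps→UnitTest; finish is now 20 seconds.

20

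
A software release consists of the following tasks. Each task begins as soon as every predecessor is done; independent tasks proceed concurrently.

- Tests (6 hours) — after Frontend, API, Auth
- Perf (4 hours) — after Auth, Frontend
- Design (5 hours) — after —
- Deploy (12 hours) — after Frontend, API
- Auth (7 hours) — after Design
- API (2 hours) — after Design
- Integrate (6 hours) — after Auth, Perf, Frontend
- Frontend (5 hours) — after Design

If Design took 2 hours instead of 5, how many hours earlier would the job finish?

3

Baseline: Design→Frontend→Deploy = 5+5+12 = 22 → 22 hours.
Design is on the critical path; changing it to 2 makes that path 19 hours.
No other chain overtakes it, so the finish is 19 hours.
Change in finish: 19 − 22 = -3 hours.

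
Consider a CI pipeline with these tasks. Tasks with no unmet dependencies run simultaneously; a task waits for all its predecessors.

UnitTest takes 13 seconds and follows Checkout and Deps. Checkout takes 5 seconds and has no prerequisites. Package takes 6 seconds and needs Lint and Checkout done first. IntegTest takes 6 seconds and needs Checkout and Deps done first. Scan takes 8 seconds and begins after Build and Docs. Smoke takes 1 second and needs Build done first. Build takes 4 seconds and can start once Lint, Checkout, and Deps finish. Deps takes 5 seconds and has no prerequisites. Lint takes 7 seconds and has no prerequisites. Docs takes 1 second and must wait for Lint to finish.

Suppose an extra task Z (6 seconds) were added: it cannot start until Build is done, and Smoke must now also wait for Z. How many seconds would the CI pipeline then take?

19

Originally the CI pipeline takes 19 seconds.
With Z inserted, Smoke now waits for max(Build, Z).
New critical path: Lint→Build→Scan = 7+4+8 = 19 ⇒ 19 seconds.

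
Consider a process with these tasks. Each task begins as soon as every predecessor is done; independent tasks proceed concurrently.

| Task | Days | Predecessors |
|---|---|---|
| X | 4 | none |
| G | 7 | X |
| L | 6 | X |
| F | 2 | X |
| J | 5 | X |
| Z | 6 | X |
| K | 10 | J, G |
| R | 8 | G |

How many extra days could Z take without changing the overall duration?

Critical path: X→G→K = 4+7+10 = 21, so the finish is 21 days.
The longest chain containing Z totals 10 days.
Slack of Z = 15 − 4 = 11 days.

11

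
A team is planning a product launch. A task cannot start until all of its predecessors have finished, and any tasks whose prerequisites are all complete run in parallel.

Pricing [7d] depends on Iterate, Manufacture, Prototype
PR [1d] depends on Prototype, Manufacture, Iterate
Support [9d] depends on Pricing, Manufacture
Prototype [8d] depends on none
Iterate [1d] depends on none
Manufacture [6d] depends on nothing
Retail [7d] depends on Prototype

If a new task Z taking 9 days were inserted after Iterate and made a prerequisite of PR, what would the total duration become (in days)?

Originally the job takes 24 days.
With Z inserted, PR now waits for max(Prototype, Manufacture, Iterate, Z).
New critical path: Prototype→Pricing→Support = 8+7+9 = 24 ⇒ 24 days.

24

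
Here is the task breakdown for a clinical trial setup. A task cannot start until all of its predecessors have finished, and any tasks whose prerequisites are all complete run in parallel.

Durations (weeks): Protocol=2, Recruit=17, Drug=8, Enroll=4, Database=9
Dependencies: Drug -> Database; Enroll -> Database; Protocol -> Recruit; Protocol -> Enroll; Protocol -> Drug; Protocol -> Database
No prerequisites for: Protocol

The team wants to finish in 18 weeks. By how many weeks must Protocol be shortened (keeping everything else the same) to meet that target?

Current finish: 19 weeks; target: 18.
Protocol is on every critical path, so each week cut from Protocol cuts the finish by one (this holds down to a finish of 18).
Need 19 − 18 = 1 week off Protocol → Protocol becomes 1 week, finish becomes 18.

1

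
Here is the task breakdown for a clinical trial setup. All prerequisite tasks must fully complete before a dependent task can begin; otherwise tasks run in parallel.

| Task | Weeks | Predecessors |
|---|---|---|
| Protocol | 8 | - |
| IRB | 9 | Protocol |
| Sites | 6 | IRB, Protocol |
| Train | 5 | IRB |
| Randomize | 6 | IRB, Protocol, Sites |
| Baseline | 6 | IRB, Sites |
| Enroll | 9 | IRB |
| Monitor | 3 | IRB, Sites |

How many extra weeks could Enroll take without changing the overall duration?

The longest chain is Protocol→IRB→Sites→Randomize = 8+9+6+6 = 29; overall finish 29 weeks.
Enroll finishes as early as 26 and must finish by 29.
Slack of Enroll = 20 − 17 = 3 weeks.

3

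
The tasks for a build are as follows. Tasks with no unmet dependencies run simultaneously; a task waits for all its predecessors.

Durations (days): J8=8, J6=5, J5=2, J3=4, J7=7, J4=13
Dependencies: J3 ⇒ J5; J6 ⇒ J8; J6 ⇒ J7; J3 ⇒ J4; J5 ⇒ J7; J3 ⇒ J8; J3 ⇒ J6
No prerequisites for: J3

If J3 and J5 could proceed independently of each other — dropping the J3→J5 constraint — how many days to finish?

17

With the dependency in place, J3→J4 = 4+13 = 17 sets the finish at 17 days.
Without J3→J5, J5's earliest start moves from 4 to 0.
The longest chain is now J3→J4 = 4+13 = 17, so the build takes 17 days.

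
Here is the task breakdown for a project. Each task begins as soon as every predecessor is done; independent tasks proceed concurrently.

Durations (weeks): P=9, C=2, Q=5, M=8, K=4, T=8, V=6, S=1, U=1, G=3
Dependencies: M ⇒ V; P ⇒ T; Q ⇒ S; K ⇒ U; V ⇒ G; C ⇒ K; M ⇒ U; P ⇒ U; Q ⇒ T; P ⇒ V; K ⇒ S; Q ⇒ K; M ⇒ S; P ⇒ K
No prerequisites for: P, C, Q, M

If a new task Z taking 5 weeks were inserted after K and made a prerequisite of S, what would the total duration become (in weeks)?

Originally the project takes 18 weeks.
With Z inserted, S now waits for max(M, Q, K, Z).
New critical path: P→K→Z→S = 9+4+5+1 = 19 ⇒ 19 weeks.

19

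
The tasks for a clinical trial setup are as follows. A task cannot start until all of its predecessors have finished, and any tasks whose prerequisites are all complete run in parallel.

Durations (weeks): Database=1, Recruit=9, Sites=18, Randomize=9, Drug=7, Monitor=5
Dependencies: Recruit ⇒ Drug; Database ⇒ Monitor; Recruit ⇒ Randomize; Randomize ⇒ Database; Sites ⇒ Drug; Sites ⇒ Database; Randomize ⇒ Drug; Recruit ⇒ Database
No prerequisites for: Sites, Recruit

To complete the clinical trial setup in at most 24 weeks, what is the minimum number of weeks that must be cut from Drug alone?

1

Current finish: 25 weeks; target: 24.
Drug is on every critical path, so each week cut from Drug cuts the finish by one (this holds down to a finish of 24).
Need 25 − 24 = 1 week off Drug → Drug becomes 6 weeks, finish becomes 24.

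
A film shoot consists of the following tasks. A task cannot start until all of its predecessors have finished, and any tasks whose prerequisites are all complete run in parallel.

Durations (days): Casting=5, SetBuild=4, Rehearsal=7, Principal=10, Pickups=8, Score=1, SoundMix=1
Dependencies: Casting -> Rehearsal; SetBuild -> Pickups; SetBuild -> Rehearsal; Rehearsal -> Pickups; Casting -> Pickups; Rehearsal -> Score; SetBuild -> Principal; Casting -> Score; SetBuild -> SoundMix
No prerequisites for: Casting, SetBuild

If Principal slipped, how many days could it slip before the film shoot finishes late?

6

Critical path: Casting→Rehearsal→Pickups = 5+7+8 = 20, so the finish is 20 days.
Principal finishes as early as 14 and must finish by 20.
Float = 20 − 14 = 6.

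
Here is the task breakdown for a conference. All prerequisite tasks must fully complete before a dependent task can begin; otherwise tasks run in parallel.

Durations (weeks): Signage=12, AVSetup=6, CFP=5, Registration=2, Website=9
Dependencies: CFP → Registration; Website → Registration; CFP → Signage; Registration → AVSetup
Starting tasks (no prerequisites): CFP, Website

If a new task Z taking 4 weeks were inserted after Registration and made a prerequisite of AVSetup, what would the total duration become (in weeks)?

21

Originally the schedule takes 17 weeks.
With Z inserted, AVSetup now waits for max(Registration, Z).
New critical path: Website→Registration→Z→AVSetup = 9+2+4+6 = 21 ⇒ 21 weeks.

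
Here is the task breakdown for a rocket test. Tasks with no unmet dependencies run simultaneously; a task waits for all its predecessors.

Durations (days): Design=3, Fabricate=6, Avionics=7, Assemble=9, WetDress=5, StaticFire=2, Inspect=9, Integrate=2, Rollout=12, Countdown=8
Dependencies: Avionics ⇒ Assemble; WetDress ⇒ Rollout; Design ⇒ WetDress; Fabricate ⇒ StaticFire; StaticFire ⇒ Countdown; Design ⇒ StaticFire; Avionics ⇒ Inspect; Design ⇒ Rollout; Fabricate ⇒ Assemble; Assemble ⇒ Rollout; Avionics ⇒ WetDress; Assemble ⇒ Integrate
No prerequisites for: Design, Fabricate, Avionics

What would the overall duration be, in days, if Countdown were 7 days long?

Baseline: Avionics→Assemble→Rollout = 7+9+12 = 28 → 28 days.
Countdown has 12 days of float (longest path through it is 16).
The critical path is still Avionics→Assemble→Rollout; finish is now 28 days.

28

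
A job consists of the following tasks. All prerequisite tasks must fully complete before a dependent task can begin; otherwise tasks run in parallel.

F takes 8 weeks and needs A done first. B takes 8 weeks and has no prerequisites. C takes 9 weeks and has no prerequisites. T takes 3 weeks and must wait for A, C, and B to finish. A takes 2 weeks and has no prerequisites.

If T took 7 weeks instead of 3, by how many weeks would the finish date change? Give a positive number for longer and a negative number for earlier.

The binding path is C→T = 9+3 = 12; finish at 12 weeks.
T is on the critical path; changing it to 7 makes that path 16 weeks.
The critical path is still C→T; finish is now 16 weeks.
Change in finish: 16 − 12 = +4 weeks.

4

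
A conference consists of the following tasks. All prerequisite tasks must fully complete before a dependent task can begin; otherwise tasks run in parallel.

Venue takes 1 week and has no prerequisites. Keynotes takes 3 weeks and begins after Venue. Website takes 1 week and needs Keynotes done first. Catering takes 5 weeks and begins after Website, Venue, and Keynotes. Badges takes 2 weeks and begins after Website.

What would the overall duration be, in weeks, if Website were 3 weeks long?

12

Actual critical path: Venue→Keynotes→Website→Catering = 1+3+1+5 = 10 ⇒ 10 weeks.
Website lies on that path, so at 3 weeks the path becomes 12 weeks.
The critical path is still Venue→Keynotes→Website→Catering; finish is now 12 weeks.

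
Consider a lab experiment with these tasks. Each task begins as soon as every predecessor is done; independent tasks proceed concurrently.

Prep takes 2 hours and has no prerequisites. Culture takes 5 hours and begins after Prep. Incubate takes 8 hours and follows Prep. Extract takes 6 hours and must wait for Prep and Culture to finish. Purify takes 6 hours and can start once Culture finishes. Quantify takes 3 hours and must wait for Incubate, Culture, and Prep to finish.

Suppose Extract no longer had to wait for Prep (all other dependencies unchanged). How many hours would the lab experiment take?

With the dependency in place, Prep→Culture→Extract = 2+5+6 = 13 sets the finish at 13 hours.
Dropping Prep→Extract doesn't change Extract's earliest start (7); another predecessor still binds.
After: Prep→Culture→Extract = 2+5+6 = 13 → 13 hours.

13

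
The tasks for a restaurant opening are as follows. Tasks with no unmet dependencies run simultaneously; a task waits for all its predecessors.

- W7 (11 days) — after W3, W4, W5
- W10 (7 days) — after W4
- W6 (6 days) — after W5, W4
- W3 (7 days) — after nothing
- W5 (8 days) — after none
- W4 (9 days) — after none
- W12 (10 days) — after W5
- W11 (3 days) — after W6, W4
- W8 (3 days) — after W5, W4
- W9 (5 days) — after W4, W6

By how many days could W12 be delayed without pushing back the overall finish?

Critical path: W4→W6→W9 = 9+6+5 = 20, so the finish is 20 days.
W12 finishes as early as 18 and must finish by 20.
Float = 20 − 18 = 2.

2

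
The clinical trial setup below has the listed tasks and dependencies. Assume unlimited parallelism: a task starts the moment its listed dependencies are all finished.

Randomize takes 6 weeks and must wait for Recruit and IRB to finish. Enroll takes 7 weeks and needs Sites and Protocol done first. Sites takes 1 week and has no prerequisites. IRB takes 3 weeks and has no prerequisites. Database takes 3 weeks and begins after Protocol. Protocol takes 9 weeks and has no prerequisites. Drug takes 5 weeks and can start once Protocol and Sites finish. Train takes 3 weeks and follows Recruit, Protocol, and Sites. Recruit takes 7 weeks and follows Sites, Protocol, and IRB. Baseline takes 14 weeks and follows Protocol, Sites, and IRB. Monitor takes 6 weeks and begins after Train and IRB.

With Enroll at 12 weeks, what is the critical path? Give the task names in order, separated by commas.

Critical path before the change: Protocol→Recruit→Train→Monitor = 9+7+3+6 = 25 giving 25 weeks.
Enroll has 9 weeks of float (longest path through it is 16).
No other chain overtakes it, so the finish is 25 weeks.

Protocol, Recruit, Train, Monitor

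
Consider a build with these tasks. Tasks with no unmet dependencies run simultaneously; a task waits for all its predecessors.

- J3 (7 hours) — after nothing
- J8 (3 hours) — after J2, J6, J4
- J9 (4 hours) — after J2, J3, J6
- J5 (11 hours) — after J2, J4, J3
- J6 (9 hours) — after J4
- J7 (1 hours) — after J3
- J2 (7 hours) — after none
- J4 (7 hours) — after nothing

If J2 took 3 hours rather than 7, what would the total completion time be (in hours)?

20

Baseline: J4→J6→J9 = 7+9+4 = 20 → 20 hours.
J2 has 2 hours of float (longest path through it is 18).
The critical path is still J4→J6→J9; finish is now 20 hours.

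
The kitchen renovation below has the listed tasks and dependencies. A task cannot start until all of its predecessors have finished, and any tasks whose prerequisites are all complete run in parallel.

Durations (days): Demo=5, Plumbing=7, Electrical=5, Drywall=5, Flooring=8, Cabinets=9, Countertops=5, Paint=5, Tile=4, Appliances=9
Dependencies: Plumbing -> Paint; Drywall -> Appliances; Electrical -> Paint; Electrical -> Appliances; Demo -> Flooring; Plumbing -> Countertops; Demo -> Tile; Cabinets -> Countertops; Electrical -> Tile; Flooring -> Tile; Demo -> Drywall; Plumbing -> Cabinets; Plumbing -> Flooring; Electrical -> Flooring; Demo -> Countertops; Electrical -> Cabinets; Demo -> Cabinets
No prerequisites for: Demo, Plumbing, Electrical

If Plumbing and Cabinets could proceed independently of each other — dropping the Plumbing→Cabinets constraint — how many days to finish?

19

Original critical path: Plumbing→Cabinets→Countertops = 7+9+5 = 21 ⇒ 21 days.
Without Plumbing→Cabinets, Cabinets's earliest start moves from 7 to 5.
After: Demo→Drywall→Appliances = 5+5+9 = 19 → 19 days.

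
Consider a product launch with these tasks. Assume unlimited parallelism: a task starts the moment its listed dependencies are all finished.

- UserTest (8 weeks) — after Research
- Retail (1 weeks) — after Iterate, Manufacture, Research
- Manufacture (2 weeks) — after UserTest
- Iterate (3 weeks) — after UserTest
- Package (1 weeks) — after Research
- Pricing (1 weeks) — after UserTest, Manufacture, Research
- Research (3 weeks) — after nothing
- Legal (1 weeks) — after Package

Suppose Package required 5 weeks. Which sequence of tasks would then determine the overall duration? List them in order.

The binding path is Research→UserTest→Iterate→Retail = 3+8+3+1 = 15; finish at 15 weeks.
Package is off the critical path — its longest chain is 5 weeks, giving 10 of slack.
No other chain overtakes it, so the finish is 15 weeks.

Research, UserTest, Iterate, Retail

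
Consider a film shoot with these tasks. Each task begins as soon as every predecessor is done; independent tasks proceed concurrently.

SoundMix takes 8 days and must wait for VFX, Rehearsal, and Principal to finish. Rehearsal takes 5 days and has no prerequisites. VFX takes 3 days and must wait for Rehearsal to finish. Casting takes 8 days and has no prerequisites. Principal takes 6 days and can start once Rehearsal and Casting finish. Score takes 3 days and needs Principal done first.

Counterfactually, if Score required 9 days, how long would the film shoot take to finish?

23

Critical path before the change: Casting→Principal→SoundMix = 8+6+8 = 22 giving 22 days.
Score is off the critical path — its longest chain is 17 days, giving 5 of slack.
New critical path: Casting→Principal→Score = 8+6+9 = 23 ⇒ 23 days.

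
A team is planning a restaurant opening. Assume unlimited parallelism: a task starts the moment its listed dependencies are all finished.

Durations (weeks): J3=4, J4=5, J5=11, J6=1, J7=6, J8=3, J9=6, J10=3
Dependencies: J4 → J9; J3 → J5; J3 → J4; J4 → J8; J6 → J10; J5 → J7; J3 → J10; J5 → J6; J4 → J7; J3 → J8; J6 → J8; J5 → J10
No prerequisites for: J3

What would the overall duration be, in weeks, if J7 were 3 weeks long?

19

Actual critical path: J3→J5→J7 = 4+11+6 = 21 ⇒ 21 weeks.
Since J7 is critical, the -3 change carries straight to that chain (now 18 weeks).
The binding chain switches to J3→J5→J6→J8 = 4+11+1+3 = 19; finish 19 weeks.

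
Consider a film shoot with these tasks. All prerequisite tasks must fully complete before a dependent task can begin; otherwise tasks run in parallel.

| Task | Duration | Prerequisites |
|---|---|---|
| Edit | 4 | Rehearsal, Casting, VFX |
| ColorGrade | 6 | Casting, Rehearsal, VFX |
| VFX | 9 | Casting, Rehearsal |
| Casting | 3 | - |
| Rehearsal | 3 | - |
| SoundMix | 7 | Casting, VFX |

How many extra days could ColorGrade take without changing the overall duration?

1

The longest chain is Casting→VFX→SoundMix = 3+9+7 = 19; overall finish 19 days.
Longest path through ColorGrade: 18 days (earliest finish 18, latest finish 19).
Float = 19 − 18 = 1.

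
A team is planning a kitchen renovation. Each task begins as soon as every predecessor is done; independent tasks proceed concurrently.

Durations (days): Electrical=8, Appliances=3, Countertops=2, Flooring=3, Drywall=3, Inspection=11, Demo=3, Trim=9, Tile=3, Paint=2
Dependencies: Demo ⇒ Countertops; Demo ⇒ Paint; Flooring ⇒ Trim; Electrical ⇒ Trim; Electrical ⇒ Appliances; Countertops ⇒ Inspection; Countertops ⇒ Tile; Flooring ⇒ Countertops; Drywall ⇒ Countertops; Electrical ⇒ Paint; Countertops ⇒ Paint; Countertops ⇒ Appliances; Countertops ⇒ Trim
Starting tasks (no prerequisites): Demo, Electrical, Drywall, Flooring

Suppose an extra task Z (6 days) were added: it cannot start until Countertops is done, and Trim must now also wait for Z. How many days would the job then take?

20

Originally the job takes 17 days.
With Z inserted, Trim now waits for max(Countertops, Electrical, Flooring, Z).
New critical path: Demo→Countertops→Z→Trim = 3+2+6+9 = 20 ⇒ 20 days.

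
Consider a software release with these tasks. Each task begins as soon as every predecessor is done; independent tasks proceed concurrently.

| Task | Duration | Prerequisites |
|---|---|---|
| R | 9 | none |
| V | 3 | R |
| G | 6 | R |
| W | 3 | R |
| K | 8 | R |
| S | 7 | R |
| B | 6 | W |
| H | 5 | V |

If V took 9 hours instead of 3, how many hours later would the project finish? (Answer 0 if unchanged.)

5

The binding path is R→W→B = 9+3+6 = 18; finish at 18 hours.
The longest path through V is only 17 hours, so V has float 1.
Now R→V→H = 9+9+5 = 23 is longest, so the finish becomes 23 hours.
Change in finish: 23 − 18 = +5 hours.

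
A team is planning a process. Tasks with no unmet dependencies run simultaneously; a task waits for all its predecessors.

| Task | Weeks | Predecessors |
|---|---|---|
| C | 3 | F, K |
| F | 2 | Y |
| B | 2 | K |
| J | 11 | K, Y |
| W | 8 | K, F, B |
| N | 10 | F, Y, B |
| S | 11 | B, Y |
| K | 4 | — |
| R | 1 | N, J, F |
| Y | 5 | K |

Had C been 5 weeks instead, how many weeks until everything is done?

As given, the longest chain is K→Y→F→N→R = 4+5+2+10+1 = 22, so the finish is 22 weeks.
C has 8 weeks of float (longest path through it is 14).
The critical path is still K→Y→F→N→R; finish is now 22 weeks.

22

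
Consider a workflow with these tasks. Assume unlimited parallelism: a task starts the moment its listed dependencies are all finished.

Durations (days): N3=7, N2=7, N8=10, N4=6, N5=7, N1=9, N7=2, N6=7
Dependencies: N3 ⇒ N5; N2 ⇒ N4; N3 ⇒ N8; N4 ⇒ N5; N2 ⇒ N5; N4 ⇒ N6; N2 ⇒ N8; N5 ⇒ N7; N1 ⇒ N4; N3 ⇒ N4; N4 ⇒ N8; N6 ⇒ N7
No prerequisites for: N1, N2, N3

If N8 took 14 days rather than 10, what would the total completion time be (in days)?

Baseline: N1→N4→N8 = 9+6+10 = 25 → 25 days.
N8 lies on that path, so at 14 days the path becomes 29 days.
That remains the longest chain; total 29 days.

29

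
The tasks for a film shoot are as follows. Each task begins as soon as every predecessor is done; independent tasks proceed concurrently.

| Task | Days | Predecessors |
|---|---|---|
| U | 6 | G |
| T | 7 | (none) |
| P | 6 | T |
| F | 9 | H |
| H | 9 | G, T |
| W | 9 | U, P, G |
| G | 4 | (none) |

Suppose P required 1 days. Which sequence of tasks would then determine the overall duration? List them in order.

As given, the longest chain is T→H→F = 7+9+9 = 25, so the finish is 25 days.
P has 3 days of float (longest path through it is 22).
No other chain overtakes it, so the finish is 25 days.

T, H, F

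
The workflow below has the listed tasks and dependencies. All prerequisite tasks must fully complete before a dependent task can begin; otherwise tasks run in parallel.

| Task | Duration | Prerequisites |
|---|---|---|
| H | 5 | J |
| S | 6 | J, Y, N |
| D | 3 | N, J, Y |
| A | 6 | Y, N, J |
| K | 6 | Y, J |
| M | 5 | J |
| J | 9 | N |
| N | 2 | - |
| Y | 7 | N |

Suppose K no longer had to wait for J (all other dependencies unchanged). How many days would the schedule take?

17

Before: longest chain N→J→A = 2+9+6 = 17, finish 17.
Without J→K, K's earliest start moves from 11 to 9.
The longest chain is now N→J→A = 2+9+6 = 17, so the schedule takes 17 days.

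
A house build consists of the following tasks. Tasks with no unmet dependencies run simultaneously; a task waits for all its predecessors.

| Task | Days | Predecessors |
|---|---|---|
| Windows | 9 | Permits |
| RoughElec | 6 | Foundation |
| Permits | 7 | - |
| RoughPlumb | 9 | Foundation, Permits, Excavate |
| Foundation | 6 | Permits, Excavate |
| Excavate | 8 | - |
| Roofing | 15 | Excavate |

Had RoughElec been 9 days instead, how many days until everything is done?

23

Actual critical path: Excavate→Foundation→RoughPlumb = 8+6+9 = 23 ⇒ 23 days.
RoughElec is off the critical path — its longest chain is 20 days, giving 3 of slack.
The critical path is still Excavate→Foundation→RoughPlumb; finish is now 23 days.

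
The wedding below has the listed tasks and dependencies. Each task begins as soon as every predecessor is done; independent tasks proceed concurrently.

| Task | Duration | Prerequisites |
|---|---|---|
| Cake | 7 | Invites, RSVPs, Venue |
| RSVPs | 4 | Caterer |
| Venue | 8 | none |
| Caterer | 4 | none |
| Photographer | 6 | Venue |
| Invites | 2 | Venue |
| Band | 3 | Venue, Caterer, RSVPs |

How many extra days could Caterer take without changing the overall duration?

2

Venue→Invites→Cake = 8+2+7 = 17 sets the makespan at 17 days.
Caterer finishes as early as 4 and must finish by 6.
Float = 17 − 15 = 2.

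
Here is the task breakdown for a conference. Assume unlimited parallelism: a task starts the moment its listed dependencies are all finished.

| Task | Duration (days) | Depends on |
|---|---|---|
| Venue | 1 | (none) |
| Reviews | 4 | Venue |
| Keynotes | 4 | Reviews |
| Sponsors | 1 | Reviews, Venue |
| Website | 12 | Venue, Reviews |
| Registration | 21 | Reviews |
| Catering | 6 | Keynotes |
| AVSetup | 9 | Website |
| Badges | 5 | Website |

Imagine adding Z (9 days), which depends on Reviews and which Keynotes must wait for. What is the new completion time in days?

26

Originally the conference takes 26 days.
With Z inserted, Keynotes now waits for max(Reviews, Z).
New critical path: Venue→Reviews→Website→AVSetup = 1+4+12+9 = 26 ⇒ 26 days.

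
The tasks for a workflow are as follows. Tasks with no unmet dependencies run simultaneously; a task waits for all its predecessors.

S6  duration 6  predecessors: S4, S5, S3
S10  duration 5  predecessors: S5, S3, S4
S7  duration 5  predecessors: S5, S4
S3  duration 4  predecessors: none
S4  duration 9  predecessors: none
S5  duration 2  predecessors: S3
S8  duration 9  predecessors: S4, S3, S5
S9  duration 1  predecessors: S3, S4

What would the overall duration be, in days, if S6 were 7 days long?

18

Actual critical path: S4→S8 = 9+9 = 18 ⇒ 18 days.
S6 is off the critical path — its longest chain is 15 days, giving 3 of slack.
The critical path is still S4→S8; finish is now 18 days.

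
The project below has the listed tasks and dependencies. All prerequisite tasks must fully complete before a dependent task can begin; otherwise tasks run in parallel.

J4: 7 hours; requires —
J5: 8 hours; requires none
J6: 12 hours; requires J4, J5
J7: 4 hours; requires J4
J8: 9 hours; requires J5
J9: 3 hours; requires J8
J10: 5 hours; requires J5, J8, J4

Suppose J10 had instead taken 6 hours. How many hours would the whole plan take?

23

Baseline: J5→J8→J10 = 8+9+5 = 22 → 22 hours.
J10 lies on that path, so at 6 hours the path becomes 23 hours.
The critical path is still J5→J8→J10; finish is now 23 hours.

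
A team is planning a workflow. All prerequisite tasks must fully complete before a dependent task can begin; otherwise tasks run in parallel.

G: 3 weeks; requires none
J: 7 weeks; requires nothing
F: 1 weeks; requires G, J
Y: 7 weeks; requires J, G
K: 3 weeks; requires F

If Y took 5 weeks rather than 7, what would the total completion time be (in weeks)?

12

As given, the longest chain is J→Y = 7+7 = 14, so the finish is 14 weeks.
Y lies on that path, so at 5 weeks the path becomes 12 weeks.
The critical path is still J→Y; finish is now 12 weeks.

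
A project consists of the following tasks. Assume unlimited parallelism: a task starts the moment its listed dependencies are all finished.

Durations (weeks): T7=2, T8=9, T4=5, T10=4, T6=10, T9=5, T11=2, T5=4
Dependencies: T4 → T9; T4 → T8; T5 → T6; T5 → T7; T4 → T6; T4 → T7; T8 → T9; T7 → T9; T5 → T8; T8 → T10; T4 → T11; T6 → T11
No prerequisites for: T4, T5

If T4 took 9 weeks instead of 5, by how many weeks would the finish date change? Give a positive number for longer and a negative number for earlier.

4

The binding path is T4→T8→T9 = 5+9+5 = 19; finish at 19 weeks.
T4 is on the critical path; changing it to 9 makes that path 23 weeks.
That remains the longest chain; total 23 weeks.
Change in finish: 23 − 19 = +4 weeks.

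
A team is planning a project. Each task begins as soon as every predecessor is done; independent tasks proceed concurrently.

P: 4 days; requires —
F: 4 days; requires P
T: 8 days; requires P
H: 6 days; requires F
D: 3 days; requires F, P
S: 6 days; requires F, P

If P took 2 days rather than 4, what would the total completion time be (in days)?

12

Critical path before the change: P→F→H = 4+4+6 = 14 giving 14 days.
Since P is critical, the -2 change carries straight to that chain (now 12 days).
No other chain overtakes it, so the finish is 12 days.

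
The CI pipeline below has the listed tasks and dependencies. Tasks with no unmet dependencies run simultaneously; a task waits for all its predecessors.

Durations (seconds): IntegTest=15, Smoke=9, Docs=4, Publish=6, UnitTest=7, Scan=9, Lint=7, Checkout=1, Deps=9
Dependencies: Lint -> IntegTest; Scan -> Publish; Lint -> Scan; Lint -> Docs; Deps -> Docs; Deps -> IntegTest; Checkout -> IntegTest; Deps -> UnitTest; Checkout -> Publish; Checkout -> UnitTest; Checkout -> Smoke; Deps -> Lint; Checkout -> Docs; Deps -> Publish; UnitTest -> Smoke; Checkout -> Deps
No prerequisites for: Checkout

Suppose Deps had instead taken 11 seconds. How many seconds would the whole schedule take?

34

Actual critical path: Checkout→Deps→Lint→IntegTest = 1+9+7+15 = 32 ⇒ 32 seconds.
Since Deps is critical, the +2 change carries straight to that chain (now 34 seconds).
The critical path is still Checkout→Deps→Lint→IntegTest; finish is now 34 seconds.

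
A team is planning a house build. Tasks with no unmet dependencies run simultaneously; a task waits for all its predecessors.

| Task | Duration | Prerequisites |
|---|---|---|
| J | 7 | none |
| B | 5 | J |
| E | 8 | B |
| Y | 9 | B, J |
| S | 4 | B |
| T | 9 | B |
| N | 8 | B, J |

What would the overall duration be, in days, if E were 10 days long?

The binding path is J→B→Y = 7+5+9 = 21; finish at 21 days.
E is off the critical path — its longest chain is 20 days, giving 1 of slack.
Now J→B→E = 7+5+10 = 22 is longest, so the finish becomes 22 days.

22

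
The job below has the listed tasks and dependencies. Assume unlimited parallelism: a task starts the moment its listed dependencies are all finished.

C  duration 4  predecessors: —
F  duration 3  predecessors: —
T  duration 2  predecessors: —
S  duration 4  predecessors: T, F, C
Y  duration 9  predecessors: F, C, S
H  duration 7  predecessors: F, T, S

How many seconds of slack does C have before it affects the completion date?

0

The longest chain is C→S→Y = 4+4+9 = 17; overall finish 17 seconds.
C finishes as early as 4 and must finish by 4.
Slack of C = 0 − 0 = 0 seconds.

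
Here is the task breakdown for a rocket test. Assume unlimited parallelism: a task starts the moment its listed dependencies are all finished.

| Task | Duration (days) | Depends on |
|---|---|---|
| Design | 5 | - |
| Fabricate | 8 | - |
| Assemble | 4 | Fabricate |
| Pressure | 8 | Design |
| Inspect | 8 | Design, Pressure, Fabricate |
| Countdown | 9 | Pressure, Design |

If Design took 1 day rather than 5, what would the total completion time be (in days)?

Critical path before the change: Design→Pressure→Countdown = 5+8+9 = 22 giving 22 days.
Since Design is critical, the -4 change carries straight to that chain (now 18 days).
No other chain overtakes it, so the finish is 18 days.

18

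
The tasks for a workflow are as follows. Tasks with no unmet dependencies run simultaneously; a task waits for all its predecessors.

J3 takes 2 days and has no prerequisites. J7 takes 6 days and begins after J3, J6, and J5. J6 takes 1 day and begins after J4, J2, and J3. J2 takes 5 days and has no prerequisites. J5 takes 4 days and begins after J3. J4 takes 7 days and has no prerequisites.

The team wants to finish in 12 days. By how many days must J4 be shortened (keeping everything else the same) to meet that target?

Current finish: 14 days; target: 12.
J4 is on every critical path, so each day cut from J4 cuts the finish by one (this holds down to a finish of 12).
Need 14 − 12 = 2 days off J4 → J4 becomes 5 days, finish becomes 12.

2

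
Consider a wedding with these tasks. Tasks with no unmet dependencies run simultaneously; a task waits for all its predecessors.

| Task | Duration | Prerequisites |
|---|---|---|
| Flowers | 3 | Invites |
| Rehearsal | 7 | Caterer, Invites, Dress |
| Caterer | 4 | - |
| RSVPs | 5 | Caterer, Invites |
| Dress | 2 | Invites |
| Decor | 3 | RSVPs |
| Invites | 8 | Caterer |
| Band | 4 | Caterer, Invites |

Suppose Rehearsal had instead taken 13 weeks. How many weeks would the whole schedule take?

27

Baseline: Caterer→Invites→Dress→Rehearsal = 4+8+2+7 = 21 → 21 weeks.
Rehearsal lies on that path, so at 13 weeks the path becomes 27 weeks.
The critical path is still Caterer→Invites→Dress→Rehearsal; finish is now 27 weeks.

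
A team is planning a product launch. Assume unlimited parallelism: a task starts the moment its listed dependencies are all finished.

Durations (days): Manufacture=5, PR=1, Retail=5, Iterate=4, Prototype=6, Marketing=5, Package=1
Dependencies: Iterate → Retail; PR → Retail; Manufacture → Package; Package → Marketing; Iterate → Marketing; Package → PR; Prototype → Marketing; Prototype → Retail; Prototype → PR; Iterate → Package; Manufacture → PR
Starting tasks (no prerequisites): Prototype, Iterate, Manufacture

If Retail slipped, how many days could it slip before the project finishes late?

Prototype→PR→Retail = 6+1+5 = 12 sets the makespan at 12 days.
The longest chain containing Retail totals 12 days.
Float = 12 − 12 = 0.

0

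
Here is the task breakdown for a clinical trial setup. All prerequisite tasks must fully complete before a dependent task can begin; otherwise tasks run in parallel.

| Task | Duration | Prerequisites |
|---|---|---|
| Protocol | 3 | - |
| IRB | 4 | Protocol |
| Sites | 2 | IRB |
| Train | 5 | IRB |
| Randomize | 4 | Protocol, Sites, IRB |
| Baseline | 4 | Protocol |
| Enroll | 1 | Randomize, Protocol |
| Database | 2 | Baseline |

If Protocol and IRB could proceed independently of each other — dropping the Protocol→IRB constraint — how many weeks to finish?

With the dependency in place, Protocol→IRB→Sites→Randomize→Enroll = 3+4+2+4+1 = 14 sets the finish at 14 weeks.
Without Protocol→IRB, IRB's earliest start moves from 3 to 0.
The longest chain is now IRB→Sites→Randomize→Enroll = 4+2+4+1 = 11, so the project takes 11 weeks.

11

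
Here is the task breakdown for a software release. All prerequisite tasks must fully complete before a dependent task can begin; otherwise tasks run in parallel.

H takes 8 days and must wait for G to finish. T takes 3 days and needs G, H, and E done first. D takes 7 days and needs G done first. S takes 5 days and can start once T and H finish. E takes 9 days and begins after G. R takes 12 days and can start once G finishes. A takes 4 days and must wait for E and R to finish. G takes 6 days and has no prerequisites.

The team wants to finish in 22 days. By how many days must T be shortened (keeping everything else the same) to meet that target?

1

Current finish: 23 days; target: 22.
T is on every critical path, so each day cut from T cuts the finish by one (this holds down to a finish of 22).
Need 23 − 22 = 1 day off T → T becomes 2 days, finish becomes 22.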